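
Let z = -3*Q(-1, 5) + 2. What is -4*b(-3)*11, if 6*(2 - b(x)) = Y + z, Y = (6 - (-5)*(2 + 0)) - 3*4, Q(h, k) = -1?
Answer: -22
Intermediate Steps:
Y = 4 (Y = (6 - (-5)*2) - 1*12 = (6 - 1*(-10)) - 12 = (6 + 10) - 12 = 16 - 12 = 4)
z = 5 (z = -3*(-1) + 2 = 3 + 2 = 5)
b(x) = ½ (b(x) = 2 - (4 + 5)/6 = 2 - ⅙*9 = 2 - 3/2 = ½)
-4*b(-3)*11 = -4*½*11 = -2*11 = -22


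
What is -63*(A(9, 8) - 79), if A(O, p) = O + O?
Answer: 3843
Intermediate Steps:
A(O, p) = 2*O
-63*(A(9, 8) - 79) = -63*(2*9 - 79) = -63*(18 - 79) = -63*(-61) = 3843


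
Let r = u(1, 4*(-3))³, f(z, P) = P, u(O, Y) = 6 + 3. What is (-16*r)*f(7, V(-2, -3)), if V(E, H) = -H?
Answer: -34992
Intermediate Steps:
u(O, Y) = 9
r = 729 (r = 9³ = 729)
(-16*r)*f(7, V(-2, -3)) = (-16*729)*(-1*(-3)) = -11664*3 = -34992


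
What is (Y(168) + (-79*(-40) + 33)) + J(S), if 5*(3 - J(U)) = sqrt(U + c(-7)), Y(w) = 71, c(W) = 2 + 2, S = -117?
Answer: 3267 - I*sqrt(113)/5 ≈ 3267.0 - 2.126*I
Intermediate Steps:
c(W) = 4
J(U) = 3 - sqrt(4 + U)/5 (J(U) = 3 - sqrt(U + 4)/5 = 3 - sqrt(4 + U)/5)
(Y(168) + (-79*(-40) + 33)) + J(S) = (71 + (-79*(-40) + 33)) + (3 - sqrt(4 - 117)/5) = (71 + (3160 + 33)) + (3 - I*sqrt(113)/5) = (71 + 3193) + (3 - I*sqrt(113)/5) = 3264 + (3 - I*sqrt(113)/5) = 3267 - I*sqrt(113)/5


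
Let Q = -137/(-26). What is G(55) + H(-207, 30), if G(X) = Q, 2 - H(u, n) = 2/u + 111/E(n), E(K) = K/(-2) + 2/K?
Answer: 8868115/602784 ≈ 14.712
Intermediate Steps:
E(K) = 2/K - K/2 (E(K) = K*(-½) + 2/K = -K/2 + 2/K = 2/K - K/2)
H(u, n) = 2 - 111/(2/n - n/2) - 2/u (H(u, n) = 2 - (2/u + 111/(2/n - n/2)) = 2 + (-111/(2/n - n/2) - 2/u) = 2 - 111/(2/n - n/2) - 2/u)
Q = 137/26 (Q = -137*(-1/26) = 137/26 ≈ 5.2692)
G(X) = 137/26
G(55) + H(-207, 30) = 137/26 + (2 - 2/(-207) + 111/((½)*30 - 2/30)) = 137/26 + (2 - 2*(-1/207) + 111/(15 - 2*1/30)) = 137/26 + (2 + 2/207 + 111/(15 - 1/15)) = 137/26 + (2 + 2/207 + 111/(224/15)) = 137/26 + (2 + 2/207 + 111*(15/224)) = 137/26 + (2 + 2/207 + 1665/224) = 137/26 + 437839/46368 = 8868115/602784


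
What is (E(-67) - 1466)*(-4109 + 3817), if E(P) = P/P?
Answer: 427780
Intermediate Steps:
E(P) = 1
(E(-67) - 1466)*(-4109 + 3817) = (1 - 1466)*(-4109 + 3817) = -1465*(-292) = 427780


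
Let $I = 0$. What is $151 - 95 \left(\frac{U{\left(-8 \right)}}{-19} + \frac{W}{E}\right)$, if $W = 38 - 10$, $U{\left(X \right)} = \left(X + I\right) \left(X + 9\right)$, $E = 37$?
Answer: $\frac{1447}{37} \approx 39.108$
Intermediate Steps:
$U{\left(X \right)} = X \left(9 + X\right)$ ($U{\left(X \right)} = \left(X + 0\right) \left(X + 9\right) = X \left(9 + X\right)$)
$W = 28$ ($W = 38 - 10 = 28$)
$151 - 95 \left(\frac{U{\left(-8 \right)}}{-19} + \frac{W}{E}\right) = 151 - 95 \left(\frac{\left(-8\right) \left(9 - 8\right)}{-19} + \frac{28}{37}\right) = 151 - 95 \left(\left(-8\right) 1 \left(- \frac{1}{19}\right) + 28 \cdot \frac{1}{37}\right) = 151 - 95 \left(\left(-8\right) \left(- \frac{1}{19}\right) + \frac{28}{37}\right) = 151 - 95 \left(\frac{8}{19} + \frac{28}{37}\right) = 151 - \frac{4140}{37} = \frac{1447}{37}$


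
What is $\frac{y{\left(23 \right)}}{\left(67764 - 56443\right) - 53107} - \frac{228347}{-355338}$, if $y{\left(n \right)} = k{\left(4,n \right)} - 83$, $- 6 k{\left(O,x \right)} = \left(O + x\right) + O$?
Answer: $\frac{9573036709}{14848153668} \approx 0.64473$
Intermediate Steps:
$k{\left(O,x \right)} = - \frac{O}{3} - \frac{x}{6}$ ($k{\left(O,x \right)} = - \frac{\left(O + x\right) + O}{6} = - \frac{x + 2 O}{6} = - \frac{O}{3} - \frac{x}{6}$)
$y{\left(n \right)} = - \frac{253}{3} - \frac{n}{6}$ ($y{\left(n \right)} = \left(\left(- \frac{1}{3}\right) 4 - \frac{n}{6}\right) - 83 = \left(- \frac{4}{3} - \frac{n}{6}\right) - 83 = - \frac{253}{3} - \frac{n}{6}$)
$\frac{y{\left(23 \right)}}{\left(67764 - 56443\right) - 53107} - \frac{228347}{-355338} = \frac{- \frac{253}{3} - \frac{23}{6}}{\left(67764 - 56443\right) - 53107} - \frac{228347}{-355338} = \frac{- \frac{253}{3} - \frac{23}{6}}{11321 - 53107} - - \frac{228347}{355338} = - \frac{529}{6 \left(-41786\right)} + \frac{228347}{355338} = \left(- \frac{529}{6}\right) \left(- \frac{1}{41786}\right) + \frac{228347}{355338} = \frac{529}{250716} + \frac{228347}{355338} = \frac{9573036709}{14848153668}$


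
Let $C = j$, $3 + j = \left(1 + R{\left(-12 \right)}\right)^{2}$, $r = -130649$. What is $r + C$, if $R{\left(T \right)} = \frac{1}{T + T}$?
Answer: $- \frac{75255023}{576} \approx -1.3065 \cdot 10^{5}$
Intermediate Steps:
$R{\left(T \right)} = \frac{1}{2 T}$
$j = - \frac{1199}{576}$ ($j = -3 + \left(1 + \frac{1}{2 \left(-12\right)}\right)^{2} = -3 + \left(1 + \frac{1}{2} \left(- \frac{1}{12}\right)\right)^{2} = -3 + \left(1 - \frac{1}{24}\right)^{2} = -3 + \left(\frac{23}{24}\right)^{2} = -3 + \frac{529}{576} = - \frac{1199}{576} \approx -2.0816$)
$C = - \frac{1199}{576} \approx -2.0816$
$r + C = -130649 - \frac{1199}{576} = - \frac{75255023}{576}$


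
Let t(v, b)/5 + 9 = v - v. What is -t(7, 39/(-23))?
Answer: 45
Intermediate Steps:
t(v, b) = -45 (t(v, b) = -45 + 5*(v - v) = -45 + 5*0 = -45 + 0 = -45)
-t(7, 39/(-23)) = -1*(-45) = 45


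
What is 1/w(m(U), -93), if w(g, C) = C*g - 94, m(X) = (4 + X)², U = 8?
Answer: -1/13486 ≈ -7.4151e-5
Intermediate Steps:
w(g, C) = -94 + C*g
1/w(m(U), -93) = 1/(-94 - 93*(4 + 8)²) = 1/(-94 - 93*12²) = 1/(-94 - 93*144) = 1/(-94 - 13392) = 1/(-13486) = -1/13486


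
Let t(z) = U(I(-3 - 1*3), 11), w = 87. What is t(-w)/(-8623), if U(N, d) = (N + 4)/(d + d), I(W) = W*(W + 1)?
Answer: -17/94853 ≈ -0.00017922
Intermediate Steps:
I(W) = W*(1 + W)
U(N, d) = (4 + N)/(2*d) (U(N, d) = (4 + N)/((2*d)) = (4 + N)*(1/(2*d)) = (4 + N)/(2*d))
t(z) = 17/11 (t(z) = (1/2)*(4 + (-3 - 1*3)*(1 + (-3 - 1*3)))/11 = (1/2)*(1/11)*(4 + (-3 - 3)*(1 + (-3 - 3))) = (1/2)*(1/11)*(4 - 6*(1 - 6)) = (1/2)*(1/11)*(4 - 6*(-5)) = (1/2)*(1/11)*(4 + 30) = (1/2)*(1/11)*34 = 17/11)
t(-w)/(-8623) = (17/11)/(-8623) = (17/11)*(-1/8623) = -17/94853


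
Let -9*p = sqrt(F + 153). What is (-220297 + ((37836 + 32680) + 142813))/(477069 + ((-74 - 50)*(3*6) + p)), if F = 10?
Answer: -134000900748/9131542150963 - 31356*sqrt(163)/9131542150963 ≈ -0.014675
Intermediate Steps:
p = -sqrt(163)/9 (p = -sqrt(10 + 153)/9 = -sqrt(163)/9 ≈ -1.4186)
(-220297 + ((37836 + 32680) + 142813))/(477069 + ((-74 - 50)*(3*6) + p)) = (-220297 + ((37836 + 32680) + 142813))/(477069 + ((-74 - 50)*(3*6) - sqrt(163)/9)) = (-220297 + (70516 + 142813))/(477069 + (-124*18 - sqrt(163)/9)) = (-220297 + 213329)/(477069 + (-2232 - sqrt(163)/9)) = -6968/(474837 - sqrt(163)/9)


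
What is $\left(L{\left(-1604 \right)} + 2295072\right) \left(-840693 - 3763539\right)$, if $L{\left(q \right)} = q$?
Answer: $-10559658756576$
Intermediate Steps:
$\left(L{\left(-1604 \right)} + 2295072\right) \left(-840693 - 3763539\right) = \left(-1604 + 2295072\right) \left(-840693 - 3763539\right) = 2293468 \left(-4604232\right) = -10559658756576$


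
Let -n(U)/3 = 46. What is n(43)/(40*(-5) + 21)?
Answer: 138/179 ≈ 0.77095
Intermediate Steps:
n(U) = -138 (n(U) = -3*46 = -138)
n(43)/(40*(-5) + 21) = -138/(40*(-5) + 21) = -138/(-200 + 21) = -138/(-179) = -138*(-1/179) = 138/179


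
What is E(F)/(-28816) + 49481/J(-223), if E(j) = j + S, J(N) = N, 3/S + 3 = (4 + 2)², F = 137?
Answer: -3921156435/17671412 ≈ -221.89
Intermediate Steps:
S = 1/11 (S = 3/(-3 + (4 + 2)²) = 3/(-3 + 6²) = 3/(-3 + 36) = 3/33 = 3*(1/33) = 1/11 ≈ 0.090909)
E(j) = 1/11 + j (E(j) = j + 1/11 = 1/11 + j)
E(F)/(-28816) + 49481/J(-223) = (1/11 + 137)/(-28816) + 49481/(-223) = (1508/11)*(-1/28816) + 49481*(-1/223) = -377/79244 - 49481/223 = -3921156435/17671412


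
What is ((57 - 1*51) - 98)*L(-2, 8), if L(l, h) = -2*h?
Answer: 1472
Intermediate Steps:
((57 - 1*51) - 98)*L(-2, 8) = ((57 - 1*51) - 98)*(-2*8) = ((57 - 51) - 98)*(-16) = (6 - 98)*(-16) = -92*(-16) = 1472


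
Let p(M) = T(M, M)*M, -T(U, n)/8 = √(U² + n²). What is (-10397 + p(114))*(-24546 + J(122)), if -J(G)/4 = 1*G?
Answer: 260278498 + 2602734912*√2 ≈ 3.9411e+9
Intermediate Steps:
T(U, n) = -8*√(U² + n²)
J(G) = -4*G
p(M) = -8*M*√2*√(M²) (p(M) = (-8*√(M² + M²))*M = (-8*√2*√(M²))*M = -8*M*√2*√(M²))
(-10397 + p(114))*(-24546 + J(122)) = (-10397 - 8*114*√2*√(114²))*(-24546 - 4*122) = (-10397 - 8*114*√2*√12996)*(-24546 - 488) = (-10397 - 8*114*√2*114)*(-25034) = (-10397 - 103968*√2)*(-25034) = 260278498 + 2602734912*√2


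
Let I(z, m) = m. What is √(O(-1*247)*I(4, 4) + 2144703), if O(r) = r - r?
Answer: √2144703 ≈ 1464.5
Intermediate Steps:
O(r) = 0
√(O(-1*247)*I(4, 4) + 2144703) = √(0*4 + 2144703) = √(0 + 2144703) = √2144703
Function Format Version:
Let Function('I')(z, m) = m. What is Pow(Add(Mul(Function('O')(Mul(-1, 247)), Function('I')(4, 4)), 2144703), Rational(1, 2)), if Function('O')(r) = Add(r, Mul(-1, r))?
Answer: Pow(2144703, Rational(1, 2)) ≈ 1464.5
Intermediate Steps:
Function('O')(r) = 0
Pow(Add(Mul(Function('O')(Mul(-1, 247)), Function('I')(4, 4)), 2144703), Rational(1, 2)) = Pow(Add(Mul(0, 4), 2144703), Rational(1, 2)) = Pow(Add(0, 2144703), Rational(1, 2)) = Pow(2144703, Rational(1, 2))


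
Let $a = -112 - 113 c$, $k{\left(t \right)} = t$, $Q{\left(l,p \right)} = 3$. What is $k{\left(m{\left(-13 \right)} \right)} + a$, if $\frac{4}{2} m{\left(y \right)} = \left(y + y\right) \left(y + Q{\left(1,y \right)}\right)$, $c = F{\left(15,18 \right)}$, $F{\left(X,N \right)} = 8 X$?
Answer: $-13542$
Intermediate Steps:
$c = 120$ ($c = 8 \cdot 15 = 120$)
$m{\left(y \right)} = y \left(3 + y\right)$ ($m{\left(y \right)} = \frac{\left(y + y\right) \left(y + 3\right)}{2} = \frac{2 y \left(3 + y\right)}{2} = y \left(3 + y\right)$)
$a = -13672$ ($a = -112 - 13560 = -13672$)
$k{\left(m{\left(-13 \right)} \right)} + a = - 13 \left(3 - 13\right) - 13672 = \left(-13\right) \left(-10\right) - 13672 = 130 - 13672 = -13542$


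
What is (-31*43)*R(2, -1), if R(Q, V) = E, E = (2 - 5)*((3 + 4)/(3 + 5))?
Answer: 27993/8 ≈ 3499.1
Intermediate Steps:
E = -21/8 ≈ -2.6250
R(Q, V) = -21/8
(-31*43)*R(2, -1) = -31*43*(-21/8) = -1333*(-21/8) = 27993/8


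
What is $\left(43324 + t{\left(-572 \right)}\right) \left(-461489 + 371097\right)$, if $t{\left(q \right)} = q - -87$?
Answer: $-3872302888$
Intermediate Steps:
$t{\left(q \right)} = 87 + q$ ($t{\left(q \right)} = q + 87 = 87 + q$)
$\left(43324 + t{\left(-572 \right)}\right) \left(-461489 + 371097\right) = \left(43324 + \left(87 - 572\right)\right) \left(-461489 + 371097\right) = \left(43324 - 485\right) \left(-90392\right) = 42839 \left(-90392\right) = -3872302888$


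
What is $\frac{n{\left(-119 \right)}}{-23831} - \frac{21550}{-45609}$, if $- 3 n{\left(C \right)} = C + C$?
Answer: $\frac{169979912}{362302693} \approx 0.46917$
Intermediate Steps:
$n{\left(C \right)} = - \frac{2 C}{3}$ ($n{\left(C \right)} = - \frac{C + C}{3} = - \frac{2 C}{3}$)
$\frac{n{\left(-119 \right)}}{-23831} - \frac{21550}{-45609} = \frac{\left(- \frac{2}{3}\right) \left(-119\right)}{-23831} - \frac{21550}{-45609} = \frac{238}{3} \left(- \frac{1}{23831}\right) - - \frac{21550}{45609} = - \frac{238}{71493} + \frac{21550}{45609} = \frac{169979912}{362302693}$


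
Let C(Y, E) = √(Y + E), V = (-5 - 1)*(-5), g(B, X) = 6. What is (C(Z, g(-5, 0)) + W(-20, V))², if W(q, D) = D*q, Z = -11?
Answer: (600 - I*√5)² ≈ 3.6e+5 - 2683.0*I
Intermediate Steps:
V = 30 (V = -6*(-5) = 30)
C(Y, E) = √(E + Y)
(C(Z, g(-5, 0)) + W(-20, V))² = (√(6 - 11) + 30*(-20))² = (√(-5) - 600)² = (I*√5 - 600)² = (-600 + I*√5)²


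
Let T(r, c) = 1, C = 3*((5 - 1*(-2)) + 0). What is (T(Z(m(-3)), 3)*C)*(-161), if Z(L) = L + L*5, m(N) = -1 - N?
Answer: -3381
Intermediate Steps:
C = 21 (C = 3*((5 + 2) + 0) = 3*(7 + 0) = 3*7 = 21)
Z(L) = 6*L (Z(L) = L + 5*L = 6*L)
(T(Z(m(-3)), 3)*C)*(-161) = (1*21)*(-161) = 21*(-161) = -3381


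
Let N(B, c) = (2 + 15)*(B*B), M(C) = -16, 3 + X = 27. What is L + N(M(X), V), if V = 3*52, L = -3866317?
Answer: -3861965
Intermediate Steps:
X = 24 (X = -3 + 27 = 24)
V = 156
N(B, c) = 17*B²
L + N(M(X), V) = -3866317 + 17*(-16)² = -3866317 + 17*256 = -3866317 + 4352 = -3861965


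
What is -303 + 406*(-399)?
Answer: -162297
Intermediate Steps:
-303 + 406*(-399) = -303 - 161994 = -162297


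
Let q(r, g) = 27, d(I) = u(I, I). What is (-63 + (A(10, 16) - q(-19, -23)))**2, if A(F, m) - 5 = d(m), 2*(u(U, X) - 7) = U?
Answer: 4900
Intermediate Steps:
u(U, X) = 7 + U/2
d(I) = 7 + I/2
A(F, m) = 12 + m/2 (A(F, m) = 5 + (7 + m/2) = 12 + m/2)
(-63 + (A(10, 16) - q(-19, -23)))**2 = (-63 + ((12 + (1/2)*16) - 1*27))**2 = (-63 + ((12 + 8) - 27))**2 = (-63 + (20 - 27))**2 = (-63 - 7)**2 = (-70)**2 = 4900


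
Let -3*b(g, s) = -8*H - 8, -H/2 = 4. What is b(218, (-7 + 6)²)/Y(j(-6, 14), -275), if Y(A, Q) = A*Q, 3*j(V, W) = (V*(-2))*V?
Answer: -7/2475 ≈ -0.0028283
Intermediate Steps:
H = -8 (H = -2*4 = -8)
j(V, W) = -2*V²/3 (j(V, W) = ((V*(-2))*V)/3 = ((-2*V)*V)/3 = (-2*V²)/3 = -2*V²/3)
b(g, s) = -56/3 (b(g, s) = -(-8*(-8) - 8)/3 = -(64 - 8)/3 = -⅓*56 = -56/3)
b(218, (-7 + 6)²)/Y(j(-6, 14), -275) = -56/(3*(-⅔*(-6)²*(-275))) = -56/(3*(-⅔*36*(-275))) = -56/(3*((-24*(-275)))) = -56/3/6600 = -56/3*1/6600 = -7/2475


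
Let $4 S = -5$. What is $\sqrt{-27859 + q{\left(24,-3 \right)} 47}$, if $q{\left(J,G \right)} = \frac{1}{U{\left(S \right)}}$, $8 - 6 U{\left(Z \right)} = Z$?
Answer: $\frac{i \sqrt{38097235}}{37} \approx 166.82 i$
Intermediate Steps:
$S = - \frac{5}{4}$ ($S = \frac{1}{4} \left(-5\right) = - \frac{5}{4} \approx -1.25$)
$U{\left(Z \right)} = \frac{4}{3} - \frac{Z}{6}$
$q{\left(J,G \right)} = \frac{24}{37}$ ($q{\left(J,G \right)} = \frac{1}{\frac{4}{3} - - \frac{5}{24}} = \frac{1}{\frac{4}{3} + \frac{5}{24}} = \frac{1}{\frac{37}{24}} = \frac{24}{37}$)
$\sqrt{-27859 + q{\left(24,-3 \right)} 47} = \sqrt{-27859 + \frac{24}{37} \cdot 47} = \sqrt{-27859 + \frac{1128}{37}} = \sqrt{- \frac{1029655}{37}} = \frac{i \sqrt{38097235}}{37}$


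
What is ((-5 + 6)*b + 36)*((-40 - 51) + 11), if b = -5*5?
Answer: -880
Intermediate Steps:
b = -25
((-5 + 6)*b + 36)*((-40 - 51) + 11) = ((-5 + 6)*(-25) + 36)*((-40 - 51) + 11) = (1*(-25) + 36)*(-91 + 11) = (-25 + 36)*(-80) = 11*(-80) = -880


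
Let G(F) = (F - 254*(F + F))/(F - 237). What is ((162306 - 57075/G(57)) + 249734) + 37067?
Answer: 1440941077/3211 ≈ 4.4875e+5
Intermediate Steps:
G(F) = -507*F/(-237 + F) (G(F) = (F - 508*F)/(-237 + F) = (-507*F)/(-237 + F) = -507*F/(-237 + F))
((162306 - 57075/G(57)) + 249734) + 37067 = ((162306 - 57075/((-507*57/(-237 + 57)))) + 249734) + 37067 = ((162306 - 57075/((-507*57/(-180)))) + 249734) + 37067 = ((162306 - 57075/((-507*57*(-1/180)))) + 249734) + 37067 = ((162306 - 57075/3211/20) + 249734) + 37067 = ((162306 - 57075*20/3211) + 249734) + 37067 = ((162306 - 1141500/3211) + 249734) + 37067 = (520023066/3211 + 249734) + 37067 = 1321918940/3211 + 37067 = 1440941077/3211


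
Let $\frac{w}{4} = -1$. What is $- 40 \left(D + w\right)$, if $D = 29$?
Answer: $-1000$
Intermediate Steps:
$w = -4$ ($w = 4 \left(-1\right) = -4$)
$- 40 \left(D + w\right) = - 40 \left(29 - 4\right) = \left(-40\right) 25 = -1000$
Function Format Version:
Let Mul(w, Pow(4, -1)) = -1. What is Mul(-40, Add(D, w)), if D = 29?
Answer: -1000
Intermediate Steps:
w = -4 (w = Mul(4, -1) = -4)
Mul(-40, Add(D, w)) = Mul(-40, Add(29, -4)) = Mul(-40, 25) = -1000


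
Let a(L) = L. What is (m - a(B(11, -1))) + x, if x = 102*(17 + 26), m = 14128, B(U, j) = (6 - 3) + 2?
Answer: 18509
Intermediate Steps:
B(U, j) = 5 (B(U, j) = 3 + 2 = 5)
x = 4386 (x = 102*43 = 4386)
(m - a(B(11, -1))) + x = (14128 - 1*5) + 4386 = (14128 - 5) + 4386 = 14123 + 4386 = 18509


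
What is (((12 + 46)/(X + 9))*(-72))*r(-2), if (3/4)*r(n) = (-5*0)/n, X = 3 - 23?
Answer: 0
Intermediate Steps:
X = -20
r(n) = 0 (r(n) = 4*((-5*0)/n)/3 = 4*(0/n)/3 = (4/3)*0 = 0)
(((12 + 46)/(X + 9))*(-72))*r(-2) = (((12 + 46)/(-20 + 9))*(-72))*0 = ((58/(-11))*(-72))*0 = ((58*(-1/11))*(-72))*0 = -58/11*(-72)*0 = (4176/11)*0 = 0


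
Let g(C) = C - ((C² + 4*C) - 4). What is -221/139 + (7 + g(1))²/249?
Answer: -48218/34611 ≈ -1.3931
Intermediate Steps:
g(C) = 4 - C² - 3*C (g(C) = C - (-4 + C² + 4*C) = C + (4 - C² - 4*C) = 4 - C² - 3*C)
-221/139 + (7 + g(1))²/249 = -221/139 + (7 + (4 - 1*1² - 3*1))²/249 = -221*1/139 + (7 + (4 - 1*1 - 3))²*(1/249) = -221/139 + (7 + (4 - 1 - 3))²*(1/249) = -221/139 + (7 + 0)²*(1/249) = -221/139 + 7²*(1/249) = -221/139 + 49*(1/249) = -221/139 + 49/249 = -48218/34611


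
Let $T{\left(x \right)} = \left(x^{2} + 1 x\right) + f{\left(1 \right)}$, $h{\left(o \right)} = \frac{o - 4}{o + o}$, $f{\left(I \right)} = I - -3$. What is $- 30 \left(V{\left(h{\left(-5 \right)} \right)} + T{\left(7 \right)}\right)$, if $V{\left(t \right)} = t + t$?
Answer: $-1854$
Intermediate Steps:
$f{\left(I \right)} = 3 + I$ ($f{\left(I \right)} = I + 3 = 3 + I$)
$h{\left(o \right)} = \frac{-4 + o}{2 o}$
$T{\left(x \right)} = 4 + x + x^{2}$ ($T{\left(x \right)} = \left(x^{2} + 1 x\right) + \left(3 + 1\right) = \left(x^{2} + x\right) + 4 = \left(x + x^{2}\right) + 4 = 4 + x + x^{2}$)
$V{\left(t \right)} = 2 t$
$- 30 \left(V{\left(h{\left(-5 \right)} \right)} + T{\left(7 \right)}\right) = - 30 \left(2 \frac{-4 - 5}{2 \left(-5\right)} + \left(4 + 7 + 7^{2}\right)\right) = - 30 \left(2 \cdot \frac{1}{2} \left(- \frac{1}{5}\right) \left(-9\right) + \left(4 + 7 + 49\right)\right) = - 30 \left(2 \cdot \frac{9}{10} + 60\right) = - 30 \left(\frac{9}{5} + 60\right) = \left(-30\right) \frac{309}{5} = -1854$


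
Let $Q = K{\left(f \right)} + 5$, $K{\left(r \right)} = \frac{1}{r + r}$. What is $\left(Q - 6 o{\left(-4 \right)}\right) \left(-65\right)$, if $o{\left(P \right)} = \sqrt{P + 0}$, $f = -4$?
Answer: $- \frac{2535}{8} + 780 i \approx -316.88 + 780.0 i$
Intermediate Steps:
$o{\left(P \right)} = \sqrt{P}$
$K{\left(r \right)} = \frac{1}{2 r}$
$Q = \frac{39}{8}$ ($Q = \frac{1}{2 \left(-4\right)} + 5 = \frac{1}{2} \left(- \frac{1}{4}\right) + 5 = - \frac{1}{8} + 5 = \frac{39}{8} \approx 4.875$)
$\left(Q - 6 o{\left(-4 \right)}\right) \left(-65\right) = \left(\frac{39}{8} - 6 \sqrt{-4}\right) \left(-65\right) = \left(\frac{39}{8} - 6 \cdot 2 i\right) \left(-65\right) = \left(\frac{39}{8} - 12 i\right) \left(-65\right) = - \frac{2535}{8} + 780 i$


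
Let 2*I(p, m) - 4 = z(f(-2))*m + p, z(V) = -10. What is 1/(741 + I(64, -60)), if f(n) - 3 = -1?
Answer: 1/1075 ≈ 0.00093023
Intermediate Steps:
f(n) = 2 (f(n) = 3 - 1 = 2)
I(p, m) = 2 + p/2 - 5*m (I(p, m) = 2 + (-10*m + p)/2 = 2 + (p - 10*m)/2 = 2 + (p/2 - 5*m) = 2 + p/2 - 5*m)
1/(741 + I(64, -60)) = 1/(741 + (2 + (1/2)*64 - 5*(-60))) = 1/(741 + (2 + 32 + 300)) = 1/(741 + 334) = 1/1075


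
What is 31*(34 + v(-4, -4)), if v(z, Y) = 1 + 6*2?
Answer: 1457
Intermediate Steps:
v(z, Y) = 13 (v(z, Y) = 1 + 12 = 13)
31*(34 + v(-4, -4)) = 31*(34 + 13) = 31*47 = 1457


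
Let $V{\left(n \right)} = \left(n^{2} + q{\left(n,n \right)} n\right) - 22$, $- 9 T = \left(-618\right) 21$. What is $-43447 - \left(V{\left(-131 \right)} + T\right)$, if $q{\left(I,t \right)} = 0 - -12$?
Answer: $-60456$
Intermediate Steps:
$T = 1442$ ($T = - \frac{\left(-618\right) 21}{9} = \left(- \frac{1}{9}\right) \left(-12978\right) = 1442$)
$q{\left(I,t \right)} = 12$ ($q{\left(I,t \right)} = 0 + 12 = 12$)
$V{\left(n \right)} = -22 + n^{2} + 12 n$ ($V{\left(n \right)} = \left(n^{2} + 12 n\right) - 22 = -22 + n^{2} + 12 n$)
$-43447 - \left(V{\left(-131 \right)} + T\right) = -43447 - \left(\left(-22 + \left(-131\right)^{2} + 12 \left(-131\right)\right) + 1442\right) = -43447 - \left(\left(-22 + 17161 - 1572\right) + 1442\right) = -43447 - \left(15567 + 1442\right) = -43447 - 17009 = -60456$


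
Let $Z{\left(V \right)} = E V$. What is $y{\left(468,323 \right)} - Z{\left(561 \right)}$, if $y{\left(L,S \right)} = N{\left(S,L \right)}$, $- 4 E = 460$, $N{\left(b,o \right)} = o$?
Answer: $64983$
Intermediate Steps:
$E = -115$ ($E = \left(- \frac{1}{4}\right) 460 = -115$)
$y{\left(L,S \right)} = L$
$Z{\left(V \right)} = - 115 V$
$y{\left(468,323 \right)} - Z{\left(561 \right)} = 468 - \left(-115\right) 561 = 468 - -64515 = 468 + 64515 = 64983$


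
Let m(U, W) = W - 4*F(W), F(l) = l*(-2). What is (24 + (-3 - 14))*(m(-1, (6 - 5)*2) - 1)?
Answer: 119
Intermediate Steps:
F(l) = -2*l
m(U, W) = 9*W (m(U, W) = W - (-8)*W = W + 8*W = 9*W)
(24 + (-3 - 14))*(m(-1, (6 - 5)*2) - 1) = (24 + (-3 - 14))*(9*((6 - 5)*2) - 1) = (24 - 17)*(9*(1*2) - 1) = 7*(9*2 - 1) = 7*(18 - 1) = 7*17 = 119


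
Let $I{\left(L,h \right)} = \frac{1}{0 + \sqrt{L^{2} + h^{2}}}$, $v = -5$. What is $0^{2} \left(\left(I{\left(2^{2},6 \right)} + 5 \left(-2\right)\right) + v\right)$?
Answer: $0$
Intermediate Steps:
$I{\left(L,h \right)} = \frac{1}{\sqrt{L^{2} + h^{2}}}$
$0^{2} \left(\left(I{\left(2^{2},6 \right)} + 5 \left(-2\right)\right) + v\right) = 0^{2} \left(\left(\frac{1}{\sqrt{\left(2^{2}\right)^{2} + 6^{2}}} + 5 \left(-2\right)\right) - 5\right) = 0 \left(\left(\frac{1}{\sqrt{4^{2} + 36}} - 10\right) - 5\right) = 0 \left(\left(\frac{1}{\sqrt{16 + 36}} - 10\right) - 5\right) = 0 \left(\left(\frac{1}{\sqrt{52}} - 10\right) - 5\right) = 0 \left(\left(\frac{\sqrt{13}}{26} - 10\right) - 5\right) = 0 \left(\left(-10 + \frac{\sqrt{13}}{26}\right) - 5\right) = 0 \left(-15 + \frac{\sqrt{13}}{26}\right) = 0$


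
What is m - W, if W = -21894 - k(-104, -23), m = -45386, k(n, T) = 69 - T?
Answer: -23400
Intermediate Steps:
W = -21986 (W = -21894 - (69 - 1*(-23)) = -21894 - (69 + 23) = -21894 - 1*92 = -21894 - 92 = -21986)
m - W = -45386 - 1*(-21986) = -45386 + 21986 = -23400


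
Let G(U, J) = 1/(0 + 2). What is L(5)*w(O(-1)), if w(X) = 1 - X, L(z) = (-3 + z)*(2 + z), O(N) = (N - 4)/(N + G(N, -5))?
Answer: -126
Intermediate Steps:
G(U, J) = ½ (G(U, J) = 1/2 = ½)
O(N) = (-4 + N)/(½ + N) (O(N) = (N - 4)/(N + ½) = (-4 + N)/(½ + N))
L(5)*w(O(-1)) = (-6 + 5² - 1*5)*(1 - 2*(-4 - 1)/(1 + 2*(-1))) = (-6 + 25 - 5)*(1 - 2*(-5)/(1 - 2)) = 14*(1 - 2*(-5)/(-1)) = 14*(1 - 2*(-1)*(-5)) = 14*(1 - 1*10) = 14*(1 - 10) = 14*(-9) = -126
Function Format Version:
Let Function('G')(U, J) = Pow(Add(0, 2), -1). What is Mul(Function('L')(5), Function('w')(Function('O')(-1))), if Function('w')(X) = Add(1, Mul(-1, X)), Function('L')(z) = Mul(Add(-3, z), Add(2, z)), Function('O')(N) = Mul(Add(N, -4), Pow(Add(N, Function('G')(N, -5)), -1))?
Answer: -126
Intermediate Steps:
Function('G')(U, J) = Rational(1, 2) (Function('G')(U, J) = Pow(2, -1) = Rational(1, 2))
Function('O')(N) = Mul(Pow(Add(Rational(1, 2), N), -1), Add(-4, N)) (Function('O')(N) = Mul(Add(N, -4), Pow(Add(N, Rational(1, 2)), -1)) = Mul(Add(-4, N), Pow(Add(Rational(1, 2), N), -1)) = Mul(Pow(Add(Rational(1, 2), N), -1), Add(-4, N)))
Mul(Function('L')(5), Function('w')(Function('O')(-1))) = Mul(Add(-6, Pow(5, 2), Mul(-1, 5)), Add(1, Mul(-1, Mul(2, Pow(Add(1, Mul(2, -1)), -1), Add(-4, -1))))) = Mul(Add(-6, 25, -5), Add(1, Mul(-1, Mul(2, Pow(Add(1, -2), -1), -5)))) = Mul(14, Add(1, Mul(-1, Mul(2, Pow(-1, -1), -5)))) = Mul(14, Add(1, Mul(-1, Mul(2, -1, -5)))) = Mul(14, Add(1, Mul(-1, 10))) = Mul(14, Add(1, -10)) = Mul(14, -9) = -126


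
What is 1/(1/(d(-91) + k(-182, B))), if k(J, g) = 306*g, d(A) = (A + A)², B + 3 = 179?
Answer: 86980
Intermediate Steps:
B = 176 (B = -3 + 179 = 176)
d(A) = 4*A² (d(A) = (2*A)² = 4*A²)
1/(1/(d(-91) + k(-182, B))) = 1/(1/(4*(-91)² + 306*176)) = 1/(1/(4*8281 + 53856)) = 1/(1/(33124 + 53856)) = 1/(1/86980) = 86980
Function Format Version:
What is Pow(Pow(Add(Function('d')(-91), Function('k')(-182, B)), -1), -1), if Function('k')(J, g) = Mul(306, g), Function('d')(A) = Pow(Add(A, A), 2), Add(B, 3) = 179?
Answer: 86980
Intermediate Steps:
B = 176 (B = Add(-3, 179) = 176)
Function('d')(A) = Mul(4, Pow(A, 2)) (Function('d')(A) = Pow(Mul(2, A), 2) = Mul(4, Pow(A, 2)))
Pow(Pow(Add(Function('d')(-91), Function('k')(-182, B)), -1), -1) = Pow(Pow(Add(Mul(4, Pow(-91, 2)), Mul(306, 176)), -1), -1) = Pow(Pow(Add(Mul(4, 8281), 53856), -1), -1) = Pow(Pow(Add(33124, 53856), -1), -1) = Pow(Pow(86980, -1), -1) = Pow(Rational(1, 86980), -1) = 86980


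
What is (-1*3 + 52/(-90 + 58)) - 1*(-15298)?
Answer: 122347/8 ≈ 15293.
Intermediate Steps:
(-1*3 + 52/(-90 + 58)) - 1*(-15298) = (-3 + 52/(-32)) + 15298 = (-3 + 52*(-1/32)) + 15298 = (-3 - 13/8) + 15298 = -37/8 + 15298 = 122347/8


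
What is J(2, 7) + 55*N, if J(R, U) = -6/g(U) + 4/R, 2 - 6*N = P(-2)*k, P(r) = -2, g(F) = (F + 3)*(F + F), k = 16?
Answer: 65861/210 ≈ 313.62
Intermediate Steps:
g(F) = 2*F*(3 + F) (g(F) = (3 + F)*(2*F) = 2*F*(3 + F))
N = 17/3 (N = 1/3 - (-1)*16/3 = 1/3 - 1/6*(-32) = 1/3 + 16/3 = 17/3 ≈ 5.6667)
J(R, U) = 4/R - 3/(U*(3 + U)) (J(R, U) = -6*1/(2*U*(3 + U)) + 4/R = -3/(U*(3 + U)) + 4/R = 4/R - 3/(U*(3 + U)))
J(2, 7) + 55*N = (-3*2 + 4*7*(3 + 7))/(2*7*(3 + 7)) + 55*(17/3) = (1/2)*(1/7)*(-6 + 4*7*10)/10 + 935/3 = (1/2)*(1/7)*(1/10)*(-6 + 280) + 935/3 = (1/2)*(1/7)*(1/10)*274 + 935/3 = 137/70 + 935/3 = 65861/210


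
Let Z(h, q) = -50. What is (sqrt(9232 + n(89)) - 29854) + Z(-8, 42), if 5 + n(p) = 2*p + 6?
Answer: -29904 + sqrt(9411) ≈ -29807.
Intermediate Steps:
n(p) = 1 + 2*p (n(p) = -5 + (2*p + 6) = -5 + (6 + 2*p) = 1 + 2*p)
(sqrt(9232 + n(89)) - 29854) + Z(-8, 42) = (sqrt(9232 + (1 + 2*89)) - 29854) - 50 = (sqrt(9232 + (1 + 178)) - 29854) - 50 = (sqrt(9232 + 179) - 29854) - 50 = (sqrt(9411) - 29854) - 50 = (-29854 + sqrt(9411)) - 50 = -29904 + sqrt(9411)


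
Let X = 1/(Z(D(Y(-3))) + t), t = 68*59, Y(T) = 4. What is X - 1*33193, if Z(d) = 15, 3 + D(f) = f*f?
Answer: -133668210/4027 ≈ -33193.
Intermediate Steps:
D(f) = -3 + f² (D(f) = -3 + f*f = -3 + f²)
t = 4012
X = 1/4027 (X = 1/(15 + 4012) = 1/4027 ≈ 0.00024832)
X - 1*33193 = 1/4027 - 1*33193 = 1/4027 - 33193 = -133668210/4027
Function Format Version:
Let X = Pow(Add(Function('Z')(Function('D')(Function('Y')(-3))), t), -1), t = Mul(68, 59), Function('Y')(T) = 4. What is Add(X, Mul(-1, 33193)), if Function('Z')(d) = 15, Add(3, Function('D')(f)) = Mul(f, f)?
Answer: Rational(-133668210, 4027) ≈ -33193.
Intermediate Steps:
Function('D')(f) = Add(-3, Pow(f, 2)) (Function('D')(f) = Add(-3, Mul(f, f)) = Add(-3, Pow(f, 2)))
t = 4012
X = Rational(1, 4027) (X = Pow(Add(15, 4012), -1) = Pow(4027, -1) = Rational(1, 4027) ≈ 0.00024832)
Add(X, Mul(-1, 33193)) = Add(Rational(1, 4027), Mul(-1, 33193)) = Add(Rational(1, 4027), -33193) = Rational(-133668210, 4027)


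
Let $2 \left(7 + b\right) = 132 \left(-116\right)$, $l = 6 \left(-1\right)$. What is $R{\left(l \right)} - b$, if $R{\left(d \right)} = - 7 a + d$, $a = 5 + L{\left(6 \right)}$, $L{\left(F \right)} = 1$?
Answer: $7615$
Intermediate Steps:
$l = -6$
$a = 6$ ($a = 5 + 1 = 6$)
$R{\left(d \right)} = -42 + d$ ($R{\left(d \right)} = \left(-7\right) 6 + d = -42 + d$)
$b = -7663$ ($b = -7 + \frac{132 \left(-116\right)}{2} = -7 + \frac{1}{2} \left(-15312\right) = -7 - 7656 = -7663$)
$R{\left(l \right)} - b = \left(-42 - 6\right) - -7663 = -48 + 7663 = 7615$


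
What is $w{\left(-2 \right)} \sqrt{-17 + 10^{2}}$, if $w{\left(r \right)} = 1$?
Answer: $\sqrt{83} \approx 9.1104$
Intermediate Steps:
$w{\left(-2 \right)} \sqrt{-17 + 10^{2}} = 1 \sqrt{-17 + 10^{2}} = 1 \sqrt{-17 + 100} = 1 \sqrt{83} = \sqrt{83}$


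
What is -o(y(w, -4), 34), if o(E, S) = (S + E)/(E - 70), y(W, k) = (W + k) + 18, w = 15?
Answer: 63/41 ≈ 1.5366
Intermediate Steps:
y(W, k) = 18 + W + k
o(E, S) = (E + S)/(-70 + E)
-o(y(w, -4), 34) = -((18 + 15 - 4) + 34)/(-70 + (18 + 15 - 4)) = -(29 + 34)/(-70 + 29) = -63/(-41) = -(-1)*63/41 = -1*(-63/41) = 63/41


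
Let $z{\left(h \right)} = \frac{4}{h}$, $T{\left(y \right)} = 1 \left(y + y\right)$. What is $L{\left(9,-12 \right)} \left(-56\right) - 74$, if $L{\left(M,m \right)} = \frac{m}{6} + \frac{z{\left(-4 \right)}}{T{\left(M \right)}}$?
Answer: $\frac{370}{9} \approx 41.111$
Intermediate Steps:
$T{\left(y \right)} = 2 y$ ($T{\left(y \right)} = 1 \cdot 2 y = 2 y$)
$L{\left(M,m \right)} = - \frac{1}{2 M} + \frac{m}{6}$ ($L{\left(M,m \right)} = \frac{m}{6} + \frac{4 \frac{1}{-4}}{2 M} = m \frac{1}{6} + 4 \left(- \frac{1}{4}\right) \frac{1}{2 M} = \frac{m}{6} - \frac{1}{2 M} = - \frac{1}{2 M} + \frac{m}{6}$)
$L{\left(9,-12 \right)} \left(-56\right) - 74 = \frac{-3 + 9 \left(-12\right)}{6 \cdot 9} \left(-56\right) - 74 = \frac{1}{6} \cdot \frac{1}{9} \left(-3 - 108\right) \left(-56\right) - 74 = \frac{1}{6} \cdot \frac{1}{9} \left(-111\right) \left(-56\right) - 74 = \left(- \frac{37}{18}\right) \left(-56\right) - 74 = \frac{1036}{9} - 74 = \frac{370}{9}$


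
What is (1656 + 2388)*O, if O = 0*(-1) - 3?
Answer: -12132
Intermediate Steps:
O = -3 (O = 0 - 3 = -3)
(1656 + 2388)*O = (1656 + 2388)*(-3) = 4044*(-3) = -12132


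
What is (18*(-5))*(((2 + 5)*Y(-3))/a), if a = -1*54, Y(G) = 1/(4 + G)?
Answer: 35/3 ≈ 11.667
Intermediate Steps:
a = -54
(18*(-5))*(((2 + 5)*Y(-3))/a) = (18*(-5))*(((2 + 5)/(4 - 3))/(-54)) = -90*7/1*(-1)/54 = -90*7*1*(-1)/54 = -630*(-1)/54 = -90*(-7/54) = 35/3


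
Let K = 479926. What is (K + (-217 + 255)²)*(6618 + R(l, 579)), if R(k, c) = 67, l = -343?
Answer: 3217958450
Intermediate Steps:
(K + (-217 + 255)²)*(6618 + R(l, 579)) = (479926 + (-217 + 255)²)*(6618 + 67) = (479926 + 38²)*6685 = (479926 + 1444)*6685 = 481370*6685 = 3217958450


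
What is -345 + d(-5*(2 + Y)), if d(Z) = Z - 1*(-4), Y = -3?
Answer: -336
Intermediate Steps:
d(Z) = 4 + Z (d(Z) = Z + 4 = 4 + Z)
-345 + d(-5*(2 + Y)) = -345 + (4 - 5*(2 - 3)) = -345 + (4 - 5*(-1)) = -345 + (4 + 5) = -345 + 9 = -336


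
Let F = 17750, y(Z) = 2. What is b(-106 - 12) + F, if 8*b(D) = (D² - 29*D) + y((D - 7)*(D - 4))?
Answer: 39837/2 ≈ 19919.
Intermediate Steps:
b(D) = ¼ - 29*D/8 + D²/8 (b(D) = ((D² - 29*D) + 2)/8 = (2 + D² - 29*D)/8 = ¼ - 29*D/8 + D²/8)
b(-106 - 12) + F = (¼ - 29*(-106 - 12)/8 + (-106 - 12)²/8) + 17750 = (¼ - 29/8*(-118) + (⅛)*(-118)²) + 17750 = (¼ + 1711/4 + (⅛)*13924) + 17750 = (¼ + 1711/4 + 3481/2) + 17750 = 4337/2 + 17750 = 39837/2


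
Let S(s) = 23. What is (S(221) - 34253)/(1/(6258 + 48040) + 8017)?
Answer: -1858620540/435307067 ≈ -4.2697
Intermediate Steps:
(S(221) - 34253)/(1/(6258 + 48040) + 8017) = (23 - 34253)/(1/(6258 + 48040) + 8017) = -34230/(1/54298 + 8017) = -34230/435307067/54298 = -34230*54298/435307067 = -1858620540/435307067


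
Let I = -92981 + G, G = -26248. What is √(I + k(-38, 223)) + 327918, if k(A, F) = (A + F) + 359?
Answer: 327918 + I*√118685 ≈ 3.2792e+5 + 344.51*I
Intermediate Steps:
k(A, F) = 359 + A + F
I = -119229 (I = -92981 - 26248 = -119229)
√(I + k(-38, 223)) + 327918 = √(-119229 + (359 - 38 + 223)) + 327918 = √(-119229 + 544) + 327918 = √(-118685) + 327918 = I*√118685 + 327918 = 327918 + I*√118685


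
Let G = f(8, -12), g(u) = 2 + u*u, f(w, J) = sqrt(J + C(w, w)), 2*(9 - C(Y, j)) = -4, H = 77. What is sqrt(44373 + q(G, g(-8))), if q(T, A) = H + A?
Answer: 2*sqrt(11129) ≈ 210.99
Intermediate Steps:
C(Y, j) = 11 (C(Y, j) = 9 - 1/2*(-4) = 9 + 2 = 11)
f(w, J) = sqrt(11 + J) (f(w, J) = sqrt(J + 11) = sqrt(11 + J))
g(u) = 2 + u**2
G = I (G = sqrt(11 - 12) = sqrt(-1) = I ≈ 1.0*I)
q(T, A) = 77 + A
sqrt(44373 + q(G, g(-8))) = sqrt(44373 + (77 + (2 + (-8)**2))) = sqrt(44373 + (77 + (2 + 64))) = sqrt(44373 + (77 + 66)) = sqrt(44373 + 143) = sqrt(44516) = 2*sqrt(11129)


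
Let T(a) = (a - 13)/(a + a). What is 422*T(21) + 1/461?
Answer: 778189/9681 ≈ 80.383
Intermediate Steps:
T(a) = (-13 + a)/(2*a) (T(a) = (-13 + a)/((2*a)) = (-13 + a)*(1/(2*a)) = (-13 + a)/(2*a))
422*T(21) + 1/461 = 422*((½)*(-13 + 21)/21) + 1/461 = 422*((½)*(1/21)*8) + 1/461 = 422*(4/21) + 1/461 = 1688/21 + 1/461 = 778189/9681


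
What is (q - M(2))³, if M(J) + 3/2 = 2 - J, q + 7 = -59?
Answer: -2146689/8 ≈ -2.6834e+5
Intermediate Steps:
q = -66 (q = -7 - 59 = -66)
M(J) = ½ - J (M(J) = -3/2 + (2 - J) = ½ - J)
(q - M(2))³ = (-66 - (½ - 1*2))³ = (-66 - (½ - 2))³ = (-66 - 1*(-3/2))³ = (-66 + 3/2)³ = (-129/2)³ = -2146689/8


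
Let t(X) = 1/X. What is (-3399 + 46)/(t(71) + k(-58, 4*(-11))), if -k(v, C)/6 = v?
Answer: -238063/24709 ≈ -9.6347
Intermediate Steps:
k(v, C) = -6*v
(-3399 + 46)/(t(71) + k(-58, 4*(-11))) = (-3399 + 46)/(1/71 - 6*(-58)) = -3353/(1/71 + 348) = -3353/24709/71 = -3353*71/24709 = -238063/24709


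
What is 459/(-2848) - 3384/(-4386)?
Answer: 1270743/2081888 ≈ 0.61038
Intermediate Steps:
459/(-2848) - 3384/(-4386) = 459*(-1/2848) - 3384*(-1/4386) = -459/2848 + 564/731 = 1270743/2081888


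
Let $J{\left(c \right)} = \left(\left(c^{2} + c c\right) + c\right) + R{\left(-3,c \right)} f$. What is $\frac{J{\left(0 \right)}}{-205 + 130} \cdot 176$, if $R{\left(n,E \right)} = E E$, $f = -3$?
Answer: $0$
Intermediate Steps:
$R{\left(n,E \right)} = E^{2}$
$J{\left(c \right)} = c - c^{2}$ ($J{\left(c \right)} = \left(\left(c^{2} + c c\right) + c\right) + c^{2} \left(-3\right) = \left(\left(c^{2} + c^{2}\right) + c\right) - 3 c^{2} = \left(2 c^{2} + c\right) - 3 c^{2} = \left(c + 2 c^{2}\right) - 3 c^{2} = c - c^{2}$)
$\frac{J{\left(0 \right)}}{-205 + 130} \cdot 176 = \frac{0 \left(1 - 0\right)}{-205 + 130} \cdot 176 = \frac{0 \left(1 + 0\right)}{-75} \cdot 176 = 0 \cdot 1 \left(- \frac{1}{75}\right) 176 = 0 \left(- \frac{1}{75}\right) 176 = 0 \cdot 176 = 0$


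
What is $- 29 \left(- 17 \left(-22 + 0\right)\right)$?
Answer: $-10846$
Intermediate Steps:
$- 29 \left(- 17 \left(-22 + 0\right)\right) = - 29 \left(\left(-17\right) \left(-22\right)\right) = \left(-29\right) 374 = -10846$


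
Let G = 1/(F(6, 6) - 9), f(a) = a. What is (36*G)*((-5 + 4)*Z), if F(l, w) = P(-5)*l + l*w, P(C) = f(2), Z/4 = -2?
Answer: 96/13 ≈ 7.3846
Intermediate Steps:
Z = -8 (Z = 4*(-2) = -8)
P(C) = 2
F(l, w) = 2*l + l*w
G = 1/39 (G = 1/(6*(2 + 6) - 9) = 1/(6*8 - 9) = 1/(48 - 9) = 1/39 ≈ 0.025641)
(36*G)*((-5 + 4)*Z) = (36*(1/39))*((-5 + 4)*(-8)) = 12*(-1*(-8))/13 = (12/13)*8 = 96/13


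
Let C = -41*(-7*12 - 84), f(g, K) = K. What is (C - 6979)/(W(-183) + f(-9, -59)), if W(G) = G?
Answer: 91/242 ≈ 0.37603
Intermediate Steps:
C = 6888 (C = -41*(-84 - 84) = -41*(-168) = 6888)
(C - 6979)/(W(-183) + f(-9, -59)) = (6888 - 6979)/(-183 - 59) = -91/(-242) = -91*(-1/242) = 91/242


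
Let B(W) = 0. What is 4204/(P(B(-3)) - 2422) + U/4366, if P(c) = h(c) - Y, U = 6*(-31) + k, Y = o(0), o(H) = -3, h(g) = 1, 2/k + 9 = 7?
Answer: -9403415/5278494 ≈ -1.7815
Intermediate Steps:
k = -1 (k = 2/(-9 + 7) = 2/(-2) = 2*(-1/2) = -1)
Y = -3
U = -187 (U = 6*(-31) - 1 = -186 - 1 = -187)
P(c) = 4 (P(c) = 1 - 1*(-3) = 1 + 3 = 4)
4204/(P(B(-3)) - 2422) + U/4366 = 4204/(4 - 2422) - 187/4366 = 4204/(-2418) - 187*1/4366 = 4204*(-1/2418) - 187/4366 = -2102/1209 - 187/4366 = -9403415/5278494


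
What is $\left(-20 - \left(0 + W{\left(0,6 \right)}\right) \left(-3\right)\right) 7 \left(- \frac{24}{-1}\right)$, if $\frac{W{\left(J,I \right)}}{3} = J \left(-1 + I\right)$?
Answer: $-3360$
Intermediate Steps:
$W{\left(J,I \right)} = 3 J \left(-1 + I\right)$
$\left(-20 - \left(0 + W{\left(0,6 \right)}\right) \left(-3\right)\right) 7 \left(- \frac{24}{-1}\right) = \left(-20 - \left(0 + 3 \cdot 0 \left(-1 + 6\right)\right) \left(-3\right)\right) 7 \left(- \frac{24}{-1}\right) = \left(-20 - \left(0 + 3 \cdot 0 \cdot 5\right) \left(-3\right)\right) 7 \left(\left(-24\right) \left(-1\right)\right) = \left(-20 - \left(0 + 0\right) \left(-3\right)\right) 7 \cdot 24 = \left(-20 - 0 \left(-3\right)\right) 7 \cdot 24 = \left(-20 - 0\right) 7 \cdot 24 = \left(-20 + 0\right) 7 \cdot 24 = \left(-20\right) 7 \cdot 24 = \left(-140\right) 24 = -3360$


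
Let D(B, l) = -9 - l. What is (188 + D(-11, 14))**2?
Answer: 27225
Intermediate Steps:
(188 + D(-11, 14))**2 = (188 + (-9 - 1*14))**2 = (188 + (-9 - 14))**2 = (188 - 23)**2 = 165**2 = 27225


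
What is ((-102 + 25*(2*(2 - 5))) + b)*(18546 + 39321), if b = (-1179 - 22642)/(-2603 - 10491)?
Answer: -189564595689/13094 ≈ -1.4477e+7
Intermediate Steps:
b = 23821/13094 (b = -23821/(-13094) = -23821*(-1/13094) = 23821/13094 ≈ 1.8192)
((-102 + 25*(2*(2 - 5))) + b)*(18546 + 39321) = ((-102 + 25*(2*(2 - 5))) + 23821/13094)*(18546 + 39321) = ((-102 + 25*(2*(-3))) + 23821/13094)*57867 = ((-102 + 25*(-6)) + 23821/13094)*57867 = ((-102 - 150) + 23821/13094)*57867 = (-252 + 23821/13094)*57867 = -3275867/13094*57867 = -189564595689/13094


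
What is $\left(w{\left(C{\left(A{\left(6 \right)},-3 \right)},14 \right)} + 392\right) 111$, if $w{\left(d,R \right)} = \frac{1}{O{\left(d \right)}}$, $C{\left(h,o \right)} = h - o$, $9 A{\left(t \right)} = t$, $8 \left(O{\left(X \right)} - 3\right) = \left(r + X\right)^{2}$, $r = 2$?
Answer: $\frac{21981552}{505} \approx 43528.0$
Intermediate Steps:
$O{\left(X \right)} = 3 + \frac{\left(2 + X\right)^{2}}{8}$
$A{\left(t \right)} = \frac{t}{9}$
$w{\left(d,R \right)} = \frac{1}{3 + \frac{\left(2 + d\right)^{2}}{8}}$
$\left(w{\left(C{\left(A{\left(6 \right)},-3 \right)},14 \right)} + 392\right) 111 = \left(\frac{8}{24 + \left(2 + \left(\frac{1}{9} \cdot 6 - -3\right)\right)^{2}} + 392\right) 111 = \left(\frac{8}{24 + \left(2 + \left(\frac{2}{3} + 3\right)\right)^{2}} + 392\right) 111 = \left(\frac{8}{24 + \left(2 + \frac{11}{3}\right)^{2}} + 392\right) 111 = \left(\frac{8}{24 + \left(\frac{17}{3}\right)^{2}} + 392\right) 111 = \left(\frac{8}{24 + \frac{289}{9}} + 392\right) 111 = \left(\frac{8}{\frac{505}{9}} + 392\right) 111 = \left(8 \cdot \frac{9}{505} + 392\right) 111 = \left(\frac{72}{505} + 392\right) 111 = \frac{198032}{505} \cdot 111 = \frac{21981552}{505}$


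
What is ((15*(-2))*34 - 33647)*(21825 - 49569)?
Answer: 961801248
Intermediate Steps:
((15*(-2))*34 - 33647)*(21825 - 49569) = (-30*34 - 33647)*(-27744) = (-1020 - 33647)*(-27744) = -34667*(-27744) = 961801248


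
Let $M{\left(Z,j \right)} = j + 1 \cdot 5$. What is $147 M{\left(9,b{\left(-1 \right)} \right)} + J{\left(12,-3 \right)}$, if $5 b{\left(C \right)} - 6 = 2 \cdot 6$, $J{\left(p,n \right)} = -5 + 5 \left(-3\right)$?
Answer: $\frac{6221}{5} \approx 1244.2$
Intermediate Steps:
$J{\left(p,n \right)} = -20$ ($J{\left(p,n \right)} = -5 - 15 = -20$)
$b{\left(C \right)} = \frac{18}{5}$ ($b{\left(C \right)} = \frac{6}{5} + \frac{2 \cdot 6}{5} = \frac{6}{5} + \frac{1}{5} \cdot 12 = \frac{6}{5} + \frac{12}{5} = \frac{18}{5}$)
$M{\left(Z,j \right)} = 5 + j$ ($M{\left(Z,j \right)} = j + 5 = 5 + j$)
$147 M{\left(9,b{\left(-1 \right)} \right)} + J{\left(12,-3 \right)} = 147 \left(5 + \frac{18}{5}\right) - 20 = 147 \cdot \frac{43}{5} - 20 = \frac{6321}{5} - 20 = \frac{6221}{5}$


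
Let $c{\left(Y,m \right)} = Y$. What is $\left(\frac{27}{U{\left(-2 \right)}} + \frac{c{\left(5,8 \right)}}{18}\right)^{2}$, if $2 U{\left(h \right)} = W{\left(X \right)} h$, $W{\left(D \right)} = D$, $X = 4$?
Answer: $\frac{54289}{1296} \approx 41.89$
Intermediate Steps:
$U{\left(h \right)} = 2 h$ ($U{\left(h \right)} = \frac{4 h}{2} = 2 h$)
$\left(\frac{27}{U{\left(-2 \right)}} + \frac{c{\left(5,8 \right)}}{18}\right)^{2} = \left(\frac{27}{2 \left(-2\right)} + \frac{5}{18}\right)^{2} = \left(\frac{27}{-4} + 5 \cdot \frac{1}{18}\right)^{2} = \left(27 \left(- \frac{1}{4}\right) + \frac{5}{18}\right)^{2} = \left(- \frac{27}{4} + \frac{5}{18}\right)^{2} = \left(- \frac{233}{36}\right)^{2} = \frac{54289}{1296}$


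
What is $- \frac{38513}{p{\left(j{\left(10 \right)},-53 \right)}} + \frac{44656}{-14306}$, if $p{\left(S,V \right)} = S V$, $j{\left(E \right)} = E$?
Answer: $\frac{263649649}{3791090} \approx 69.545$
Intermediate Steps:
$- \frac{38513}{p{\left(j{\left(10 \right)},-53 \right)}} + \frac{44656}{-14306} = - \frac{38513}{10 \left(-53\right)} + \frac{44656}{-14306} = - \frac{38513}{-530} + 44656 \left(- \frac{1}{14306}\right) = \left(-38513\right) \left(- \frac{1}{530}\right) - \frac{22328}{7153} = \frac{38513}{530} - \frac{22328}{7153} = \frac{263649649}{3791090}$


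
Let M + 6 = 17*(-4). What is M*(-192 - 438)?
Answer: 46620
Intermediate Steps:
M = -74 (M = -6 + 17*(-4) = -6 - 68 = -74)
M*(-192 - 438) = -74*(-192 - 438) = -74*(-630) = 46620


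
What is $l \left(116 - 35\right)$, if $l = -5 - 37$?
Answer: $-3402$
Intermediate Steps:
$l = -42$ ($l = -5 - 37 = -42$)
$l \left(116 - 35\right) = - 42 \left(116 - 35\right) = \left(-42\right) 81 = -3402$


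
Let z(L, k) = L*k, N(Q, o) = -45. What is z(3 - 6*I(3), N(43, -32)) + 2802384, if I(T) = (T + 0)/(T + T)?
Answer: 2802384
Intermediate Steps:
I(T) = ½ (I(T) = T/((2*T)) = T*(1/(2*T)) = ½)
z(3 - 6*I(3), N(43, -32)) + 2802384 = (3 - 6*½)*(-45) + 2802384 = (3 - 3)*(-45) + 2802384 = 0*(-45) + 2802384 = 0 + 2802384 = 2802384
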